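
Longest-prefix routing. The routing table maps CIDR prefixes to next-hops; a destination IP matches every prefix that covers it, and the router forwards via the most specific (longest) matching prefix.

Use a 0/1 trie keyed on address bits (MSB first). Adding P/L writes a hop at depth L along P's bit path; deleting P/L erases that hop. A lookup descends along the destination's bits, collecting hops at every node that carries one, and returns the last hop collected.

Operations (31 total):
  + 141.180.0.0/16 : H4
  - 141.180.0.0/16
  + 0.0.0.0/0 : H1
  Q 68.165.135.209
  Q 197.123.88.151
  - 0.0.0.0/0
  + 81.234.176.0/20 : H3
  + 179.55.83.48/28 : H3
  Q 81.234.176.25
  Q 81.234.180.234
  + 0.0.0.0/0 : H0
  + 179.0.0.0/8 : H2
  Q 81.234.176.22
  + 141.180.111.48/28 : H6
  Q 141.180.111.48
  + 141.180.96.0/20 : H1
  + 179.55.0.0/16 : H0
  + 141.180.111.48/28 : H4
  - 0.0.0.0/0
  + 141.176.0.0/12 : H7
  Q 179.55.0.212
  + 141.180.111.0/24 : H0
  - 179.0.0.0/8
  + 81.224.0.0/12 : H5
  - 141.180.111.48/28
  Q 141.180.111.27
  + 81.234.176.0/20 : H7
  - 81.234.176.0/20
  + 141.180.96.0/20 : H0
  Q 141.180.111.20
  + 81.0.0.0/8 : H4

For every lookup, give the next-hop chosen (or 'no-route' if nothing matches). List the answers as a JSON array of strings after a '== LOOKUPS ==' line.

Apply in order:
  add 141.180.0.0/16 -> H4 at depth 16
  del 141.180.0.0/16 (clear depth 16)
  add 0.0.0.0/0 -> H1 at depth 0
  ? 68.165.135.209  path d0:H1  best=H1
  ? 197.123.88.151  path d0:H1→d1:-  best=H1
  del 0.0.0.0/0 (clear depth 0)
  add 81.234.176.0/20 -> H3 at depth 20
  add 179.55.83.48/28 -> H3 at depth 28
  ? 81.234.176.25  path d0:-→d1:-→d2:-→d3:-→d4:-→d5:-→d6:-→d7:-→d8:-→d9:-→d10:-→d11:-→d12:-→d13:-→d14:-→d15:-→d16:-→d17:-→d18:-→d19:-→d20:H3  best=H3
  ? 81.234.180.234  path d0:-→d1:-→d2:-→d3:-→d4:-→d5:-→d6:-→d7:-→d8:-→d9:-→d10:-→d11:-→d12:-→d13:-→d14:-→d15:-→d16:-→d17:-→d18:-→d19:-→d20:H3  best=H3
  add 0.0.0.0/0 -> H0 at depth 0
  add 179.0.0.0/8 -> H2 at depth 8
  ? 81.234.176.22  path d0:H0→d1:-→d2:-→d3:-→d4:-→d5:-→d6:-→d7:-→d8:-→d9:-→d10:-→d11:-→d12:-→d13:-→d14:-→d15:-→d16:-→d17:-→d18:-→d19:-→d20:H3  best=H3
  add 141.180.111.48/28 -> H6 at depth 28
  ? 141.180.111.48  path d0:H0→d1:-→d2:-→d3:-→d4:-→d5:-→d6:-→d7:-→d8:-→d9:-→d10:-→d11:-→d12:-→d13:-→d14:-→d15:-→d16:-→d17:-→d18:-→d19:-→d20:-→d21:-→d22:-→d23:-→d24:-→d25:-→d26:-→d27:-→d28:H6  best=H6
  add 141.180.96.0/20 -> H1 at depth 20
  add 179.55.0.0/16 -> H0 at depth 16
  add 141.180.111.48/28 -> H4 at depth 28
  del 0.0.0.0/0 (clear depth 0)
  add 141.176.0.0/12 -> H7 at depth 12
  ? 179.55.0.212  path d0:-→d1:-→d2:-→d3:-→d4:-→d5:-→d6:-→d7:-→d8:H2→d9:-→d10:-→d11:-→d12:-→d13:-→d14:-→d15:-→d16:H0→d17:-  best=H0
  add 141.180.111.0/24 -> H0 at depth 24
  del 179.0.0.0/8 (clear depth 8)
  add 81.224.0.0/12 -> H5 at depth 12
  del 141.180.111.48/28 (clear depth 28)
  ? 141.180.111.27  path d0:-→d1:-→d2:-→d3:-→d4:-→d5:-→d6:-→d7:-→d8:-→d9:-→d10:-→d11:-→d12:H7→d13:-→d14:-→d15:-→d16:-→d17:-→d18:-→d19:-→d20:H1→d21:-→d22:-→d23:-→d24:H0→d25:-→d26:-  best=H0
  add 81.234.176.0/20 -> H7 at depth 20
  del 81.234.176.0/20 (clear depth 20)
  add 141.180.96.0/20 -> H0 at depth 20
  ? 141.180.111.20  path d0:-→d1:-→d2:-→d3:-→d4:-→d5:-→d6:-→d7:-→d8:-→d9:-→d10:-→d11:-→d12:H7→d13:-→d14:-→d15:-→d16:-→d17:-→d18:-→d19:-→d20:H0→d21:-→d22:-→d23:-→d24:H0→d25:-→d26:-  best=H0
  add 81.0.0.0/8 -> H4 at depth 8

== LOOKUPS ==
["H1","H1","H3","H3","H3","H6","H0","H0","H0"]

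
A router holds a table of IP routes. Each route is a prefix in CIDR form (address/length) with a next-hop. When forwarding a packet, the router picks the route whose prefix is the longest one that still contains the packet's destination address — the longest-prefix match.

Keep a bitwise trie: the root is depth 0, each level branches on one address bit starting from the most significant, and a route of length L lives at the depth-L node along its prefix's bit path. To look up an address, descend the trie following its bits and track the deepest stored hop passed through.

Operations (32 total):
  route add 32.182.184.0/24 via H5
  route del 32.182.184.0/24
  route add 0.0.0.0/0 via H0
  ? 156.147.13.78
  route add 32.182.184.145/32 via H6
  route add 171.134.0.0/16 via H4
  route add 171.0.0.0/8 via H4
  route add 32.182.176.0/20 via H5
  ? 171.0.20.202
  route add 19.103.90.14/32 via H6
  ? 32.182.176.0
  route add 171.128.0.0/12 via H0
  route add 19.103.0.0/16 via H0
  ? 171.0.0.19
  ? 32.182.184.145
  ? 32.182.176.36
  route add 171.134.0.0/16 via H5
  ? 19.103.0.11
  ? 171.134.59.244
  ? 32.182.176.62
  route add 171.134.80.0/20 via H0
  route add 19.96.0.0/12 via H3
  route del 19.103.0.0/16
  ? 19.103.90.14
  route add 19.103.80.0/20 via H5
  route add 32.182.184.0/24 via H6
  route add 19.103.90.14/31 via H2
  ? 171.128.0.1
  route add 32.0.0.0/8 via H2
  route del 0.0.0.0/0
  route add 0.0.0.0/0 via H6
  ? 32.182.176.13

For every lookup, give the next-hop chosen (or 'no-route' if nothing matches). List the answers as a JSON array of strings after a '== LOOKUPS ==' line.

Apply in order:
  add 32.182.184.0/24 -> H5 at depth 24
  del 32.182.184.0/24 (clear depth 24)
  add 0.0.0.0/0 -> H0 at depth 0
  Q 156.147.13.78: descend ε ; hops seen [H0] ; pick H0
  add 32.182.184.145/32 -> H6 at depth 32
  add 171.134.0.0/16 -> H4 at depth 16
  add 171.0.0.0/8 -> H4 at depth 8
  add 32.182.176.0/20 -> H5 at depth 20
  Q 171.0.20.202: descend 10101011 ; hops seen [H0,H4] ; pick H4
  add 19.103.90.14/32 -> H6 at depth 32
  Q 32.182.176.0: descend 00100000101101101011 ; hops seen [H0,H5] ; pick H5
  add 171.128.0.0/12 -> H0 at depth 12
  add 19.103.0.0/16 -> H0 at depth 16
  Q 171.0.0.19: descend 10101011 ; hops seen [H0,H4] ; pick H4
  Q 32.182.184.145: descend 00100000101101101011100010010001 ; hops seen [H0,H5,H6] ; pick H6
  Q 32.182.176.36: descend 00100000101101101011 ; hops seen [H0,H5] ; pick H5
  add 171.134.0.0/16 -> H5 at depth 16
  Q 19.103.0.11: descend 00010011011001110 ; hops seen [H0,H0] ; pick H0
  Q 171.134.59.244: descend 1010101110000110 ; hops seen [H0,H4,H0,H5] ; pick H5
  Q 32.182.176.62: descend 00100000101101101011 ; hops seen [H0,H5] ; pick H5
  add 171.134.80.0/20 -> H0 at depth 20
  add 19.96.0.0/12 -> H3 at depth 12
  del 19.103.0.0/16 (clear depth 16)
  Q 19.103.90.14: descend 00010011011001110101101000001110 ; hops seen [H0,H3,H6] ; pick H6
  add 19.103.80.0/20 -> H5 at depth 20
  add 32.182.184.0/24 -> H6 at depth 24
  add 19.103.90.14/31 -> H2 at depth 31
  Q 171.128.0.1: descend 1010101110000 ; hops seen [H0,H4,H0] ; pick H0
  add 32.0.0.0/8 -> H2 at depth 8
  del 0.0.0.0/0 (clear depth 0)
  add 0.0.0.0/0 -> H6 at depth 0
  Q 32.182.176.13: descend 00100000101101101011 ; hops seen [H6,H2,H5] ; pick H5

== LOOKUPS ==
["H0","H4","H5","H4","H6","H5","H0","H5","H5","H6","H0","H5"]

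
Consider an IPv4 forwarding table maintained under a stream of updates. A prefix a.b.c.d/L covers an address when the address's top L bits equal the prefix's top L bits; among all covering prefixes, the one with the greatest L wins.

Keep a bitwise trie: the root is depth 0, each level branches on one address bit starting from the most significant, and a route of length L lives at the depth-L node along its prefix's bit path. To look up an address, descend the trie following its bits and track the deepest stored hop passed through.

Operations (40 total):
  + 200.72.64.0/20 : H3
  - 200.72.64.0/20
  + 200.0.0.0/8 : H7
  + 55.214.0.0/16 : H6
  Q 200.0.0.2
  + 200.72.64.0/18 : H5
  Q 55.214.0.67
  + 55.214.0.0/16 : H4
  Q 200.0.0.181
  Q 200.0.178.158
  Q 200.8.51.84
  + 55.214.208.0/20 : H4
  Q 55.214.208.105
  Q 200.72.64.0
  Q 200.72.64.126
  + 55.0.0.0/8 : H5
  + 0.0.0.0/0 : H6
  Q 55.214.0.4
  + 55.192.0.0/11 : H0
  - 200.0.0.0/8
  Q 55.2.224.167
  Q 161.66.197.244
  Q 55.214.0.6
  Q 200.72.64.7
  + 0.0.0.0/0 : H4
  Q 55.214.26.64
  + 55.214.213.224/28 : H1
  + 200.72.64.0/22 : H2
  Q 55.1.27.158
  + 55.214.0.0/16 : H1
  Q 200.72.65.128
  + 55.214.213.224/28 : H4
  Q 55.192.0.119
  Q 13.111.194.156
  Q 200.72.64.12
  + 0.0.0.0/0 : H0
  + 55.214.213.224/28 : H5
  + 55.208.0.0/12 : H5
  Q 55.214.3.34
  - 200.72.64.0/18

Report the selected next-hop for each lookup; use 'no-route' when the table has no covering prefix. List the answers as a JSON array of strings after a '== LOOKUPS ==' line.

Apply in order:
  add 200.72.64.0/20 -> H3 at depth 20
  del 200.72.64.0/20 (clear depth 20)
  add 200.0.0.0/8 -> H7 at depth 8
  add 55.214.0.0/16 -> H6 at depth 16
  Q 200.0.0.2: descend 110010000 ; hops seen [H7] ; pick H7
  add 200.72.64.0/18 -> H5 at depth 18
  Q 55.214.0.67: descend 0011011111010110 ; hops seen [H6] ; pick H6
  add 55.214.0.0/16 -> H4 at depth 16
  Q 200.0.0.181: descend 110010000 ; hops seen [H7] ; pick H7
  Q 200.0.178.158: descend 110010000 ; hops seen [H7] ; pick H7
  Q 200.8.51.84: descend 110010000 ; hops seen [H7] ; pick H7
  add 55.214.208.0/20 -> H4 at depth 20
  Q 55.214.208.105: descend 00110111110101101101 ; hops seen [H4,H4] ; pick H4
  Q 200.72.64.0: descend 11001000010010000100 ; hops seen [H7,H5] ; pick H5
  Q 200.72.64.126: descend 11001000010010000100 ; hops seen [H7,H5] ; pick H5
  add 55.0.0.0/8 -> H5 at depth 8
  add 0.0.0.0/0 -> H6 at depth 0
  Q 55.214.0.4: descend 0011011111010110 ; hops seen [H6,H5,H4] ; pick H4
  add 55.192.0.0/11 -> H0 at depth 11
  del 200.0.0.0/8 (clear depth 8)
  Q 55.2.224.167: descend 00110111 ; hops seen [H6,H5] ; pick H5
  Q 161.66.197.244: descend 1 ; hops seen [H6] ; pick H6
  Q 55.214.0.6: descend 0011011111010110 ; hops seen [H6,H5,H0,H4] ; pick H4
  Q 200.72.64.7: descend 11001000010010000100 ; hops seen [H6,H5] ; pick H5
  add 0.0.0.0/0 -> H4 at depth 0
  Q 55.214.26.64: descend 0011011111010110 ; hops seen [H4,H5,H0,H4] ; pick H4
  add 55.214.213.224/28 -> H1 at depth 28
  add 200.72.64.0/22 -> H2 at depth 22
  Q 55.1.27.158: descend 00110111 ; hops seen [H4,H5] ; pick H5
  add 55.214.0.0/16 -> H1 at depth 16
  Q 200.72.65.128: descend 1100100001001000010000 ; hops seen [H4,H5,H2] ; pick H2
  add 55.214.213.224/28 -> H4 at depth 28
  Q 55.192.0.119: descend 00110111110 ; hops seen [H4,H5,H0] ; pick H0
  Q 13.111.194.156: descend 00 ; hops seen [H4] ; pick H4
  Q 200.72.64.12: descend 1100100001001000010000 ; hops seen [H4,H5,H2] ; pick H2
  add 0.0.0.0/0 -> H0 at depth 0
  add 55.214.213.224/28 -> H5 at depth 28
  add 55.208.0.0/12 -> H5 at depth 12
  Q 55.214.3.34: descend 0011011111010110 ; hops seen [H0,H5,H0,H5,H1] ; pick H1
  del 200.72.64.0/18 (clear depth 18)

== LOOKUPS ==
["H7","H6","H7","H7","H7","H4","H5","H5","H4","H5","H6","H4","H5","H4","H5","H2","H0","H4","H2","H1"]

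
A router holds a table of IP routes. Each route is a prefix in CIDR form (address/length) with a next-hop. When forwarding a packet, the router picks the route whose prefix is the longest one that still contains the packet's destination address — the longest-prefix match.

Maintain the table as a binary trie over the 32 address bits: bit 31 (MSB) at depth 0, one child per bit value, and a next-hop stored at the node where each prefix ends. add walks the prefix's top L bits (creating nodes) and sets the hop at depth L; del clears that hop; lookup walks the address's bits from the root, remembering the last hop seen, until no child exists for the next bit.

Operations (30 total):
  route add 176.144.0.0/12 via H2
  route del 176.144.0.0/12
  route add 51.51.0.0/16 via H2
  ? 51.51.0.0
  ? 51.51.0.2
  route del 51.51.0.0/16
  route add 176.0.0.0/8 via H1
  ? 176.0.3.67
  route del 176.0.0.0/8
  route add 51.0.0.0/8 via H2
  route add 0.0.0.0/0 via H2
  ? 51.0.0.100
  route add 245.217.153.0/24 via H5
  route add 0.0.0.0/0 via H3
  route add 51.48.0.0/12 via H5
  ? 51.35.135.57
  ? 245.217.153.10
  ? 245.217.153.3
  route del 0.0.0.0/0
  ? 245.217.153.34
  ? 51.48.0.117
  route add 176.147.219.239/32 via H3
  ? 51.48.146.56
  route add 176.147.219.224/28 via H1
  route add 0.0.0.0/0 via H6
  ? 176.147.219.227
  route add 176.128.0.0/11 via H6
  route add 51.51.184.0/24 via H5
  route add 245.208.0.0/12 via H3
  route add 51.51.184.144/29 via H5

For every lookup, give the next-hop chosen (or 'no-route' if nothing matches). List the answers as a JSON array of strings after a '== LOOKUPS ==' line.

Trace:
  add 176.144.0.0/12 -> H2 at depth 12
  del 176.144.0.0/12 (clear depth 12)
  add 51.51.0.0/16 -> H2 at depth 16
  lookup 51.51.0.0: bits 0011001100110011 walk d0:-→d1:-→d2:-→d3:-→d4:-→d5:-→d6:-→d7:-→d8:-→d9:-→d10:-→d11:-→d12:-→d13:-→d14:-→d15:-→d16:H2 -> H2
  lookup 51.51.0.2: bits 0011001100110011 walk d0:-→d1:-→d2:-→d3:-→d4:-→d5:-→d6:-→d7:-→d8:-→d9:-→d10:-→d11:-→d12:-→d13:-→d14:-→d15:-→d16:H2 -> H2
  del 51.51.0.0/16 (clear depth 16)
  add 176.0.0.0/8 -> H1 at depth 8
  lookup 176.0.3.67: bits 10110000 walk d0:-→d1:-→d2:-→d3:-→d4:-→d5:-→d6:-→d7:-→d8:H1 -> H1
  del 176.0.0.0/8 (clear depth 8)
  add 51.0.0.0/8 -> H2 at depth 8
  add 0.0.0.0/0 -> H2 at depth 0
  lookup 51.0.0.100: bits 0011001100 walk d0:H2→d1:-→d2:-→d3:-→d4:-→d5:-→d6:-→d7:-→d8:H2→d9:-→d10:- -> H2
  add 245.217.153.0/24 -> H5 at depth 24
  add 0.0.0.0/0 -> H3 at depth 0
  add 51.48.0.0/12 -> H5 at depth 12
  lookup 51.35.135.57: bits 00110011001 walk d0:H3→d1:-→d2:-→d3:-→d4:-→d5:-→d6:-→d7:-→d8:H2→d9:-→d10:-→d11:- -> H2
  lookup 245.217.153.10: bits 111101011101100110011001 walk d0:H3→d1:-→d2:-→d3:-→d4:-→d5:-→d6:-→d7:-→d8:-→d9:-→d10:-→d11:-→d12:-→d13:-→d14:-→d15:-→d16:-→d17:-→d18:-→d19:-→d20:-→d21:-→d22:-→d23:-→d24:H5 -> H5
  lookup 245.217.153.3: bits 111101011101100110011001 walk d0:H3→d1:-→d2:-→d3:-→d4:-→d5:-→d6:-→d7:-→d8:-→d9:-→d10:-→d11:-→d12:-→d13:-→d14:-→d15:-→d16:-→d17:-→d18:-→d19:-→d20:-→d21:-→d22:-→d23:-→d24:H5 -> H5
  del 0.0.0.0/0 (clear depth 0)
  lookup 245.217.153.34: bits 111101011101100110011001 walk d0:-→d1:-→d2:-→d3:-→d4:-→d5:-→d6:-→d7:-→d8:-→d9:-→d10:-→d11:-→d12:-→d13:-→d14:-→d15:-→d16:-→d17:-→d18:-→d19:-→d20:-→d21:-→d22:-→d23:-→d24:H5 -> H5
  lookup 51.48.0.117: bits 00110011001100 walk d0:-→d1:-→d2:-→d3:-→d4:-→d5:-→d6:-→d7:-→d8:H2→d9:-→d10:-→d11:-→d12:H5→d13:-→d14:- -> H5
  add 176.147.219.239/32 -> H3 at depth 32
  lookup 51.48.146.56: bits 00110011001100 walk d0:-→d1:-→d2:-→d3:-→d4:-→d5:-→d6:-→d7:-→d8:H2→d9:-→d10:-→d11:-→d12:H5→d13:-→d14:- -> H5
  add 176.147.219.224/28 -> H1 at depth 28
  add 0.0.0.0/0 -> H6 at depth 0
  lookup 176.147.219.227: bits 1011000010010011110110111110 walk d0:H6→d1:-→d2:-→d3:-→d4:-→d5:-→d6:-→d7:-→d8:-→d9:-→d10:-→d11:-→d12:-→d13:-→d14:-→d15:-→d16:-→d17:-→d18:-→d19:-→d20:-→d21:-→d22:-→d23:-→d24:-→d25:-→d26:-→d27:-→d28:H1 -> H1
  add 176.128.0.0/11 -> H6 at depth 11
  add 51.51.184.0/24 -> H5 at depth 24
  add 245.208.0.0/12 -> H3 at depth 12
  add 51.51.184.144/29 -> H5 at depth 29

== LOOKUPS ==
["H2","H2","H1","H2","H2","H5","H5","H5","H5","H5","H1"]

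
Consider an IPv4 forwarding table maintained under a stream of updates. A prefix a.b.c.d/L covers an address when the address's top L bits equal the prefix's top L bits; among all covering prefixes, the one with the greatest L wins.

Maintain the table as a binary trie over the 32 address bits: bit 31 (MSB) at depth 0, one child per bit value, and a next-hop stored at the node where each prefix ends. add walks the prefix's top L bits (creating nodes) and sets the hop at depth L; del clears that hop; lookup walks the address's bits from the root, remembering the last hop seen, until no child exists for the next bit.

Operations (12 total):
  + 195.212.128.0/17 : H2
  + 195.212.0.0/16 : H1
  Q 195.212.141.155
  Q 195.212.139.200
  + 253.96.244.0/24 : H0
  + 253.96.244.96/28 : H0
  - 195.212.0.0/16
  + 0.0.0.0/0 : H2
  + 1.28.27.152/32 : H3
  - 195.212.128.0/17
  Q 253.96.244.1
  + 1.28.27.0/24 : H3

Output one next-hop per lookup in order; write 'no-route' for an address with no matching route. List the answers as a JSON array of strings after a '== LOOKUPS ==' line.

Process each operation:
  + 195.212.128.0/17 (H2) depth=17
  + 195.212.0.0/16 (H1) depth=16
  ? 195.212.141.155  path d0:-→d1:-→d2:-→d3:-→d4:-→d5:-→d6:-→d7:-→d8:-→d9:-→d10:-→d11:-→d12:-→d13:-→d14:-→d15:-→d16:H1→d17:H2  best=H2
  ? 195.212.139.200  path d0:-→d1:-→d2:-→d3:-→d4:-→d5:-→d6:-→d7:-→d8:-→d9:-→d10:-→d11:-→d12:-→d13:-→d14:-→d15:-→d16:H1→d17:H2  best=H2
  + 253.96.244.0/24 (H0) depth=24
  + 253.96.244.96/28 (H0) depth=28
  del 195.212.0.0/16 (clear depth 16)
  + 0.0.0.0/0 (H2) depth=0
  + 1.28.27.152/32 (H3) depth=32
  del 195.212.128.0/17 (clear depth 17)
  ? 253.96.244.1  path d0:H2→d1:-→d2:-→d3:-→d4:-→d5:-→d6:-→d7:-→d8:-→d9:-→d10:-→d11:-→d12:-→d13:-→d14:-→d15:-→d16:-→d17:-→d18:-→d19:-→d20:-→d21:-→d22:-→d23:-→d24:H0→d25:-  best=H0
  + 1.28.27.0/24 (H3) depth=24

== LOOKUPS ==
["H2","H2","H0"]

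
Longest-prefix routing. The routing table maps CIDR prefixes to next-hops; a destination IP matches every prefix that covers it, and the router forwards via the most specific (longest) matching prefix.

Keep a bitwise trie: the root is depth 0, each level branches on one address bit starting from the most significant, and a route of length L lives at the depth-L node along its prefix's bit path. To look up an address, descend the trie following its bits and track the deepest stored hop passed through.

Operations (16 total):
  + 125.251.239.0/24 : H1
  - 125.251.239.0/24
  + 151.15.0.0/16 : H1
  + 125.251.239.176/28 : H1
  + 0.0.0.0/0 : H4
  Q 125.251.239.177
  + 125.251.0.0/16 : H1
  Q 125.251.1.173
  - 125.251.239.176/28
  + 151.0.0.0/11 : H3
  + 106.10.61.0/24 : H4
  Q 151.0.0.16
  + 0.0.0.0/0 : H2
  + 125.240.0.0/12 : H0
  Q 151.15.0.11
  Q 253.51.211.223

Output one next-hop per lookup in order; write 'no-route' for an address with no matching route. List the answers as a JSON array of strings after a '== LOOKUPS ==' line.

Process each operation:
  add 125.251.239.0/24 -> H1 at depth 24
  del 125.251.239.0/24 (clear depth 24)
  add 151.15.0.0/16 -> H1 at depth 16
  add 125.251.239.176/28 -> H1 at depth 28
  add 0.0.0.0/0 -> H4 at depth 0
  ? 125.251.239.177  path d0:H4→d1:-→d2:-→d3:-→d4:-→d5:-→d6:-→d7:-→d8:-→d9:-→d10:-→d11:-→d12:-→d13:-→d14:-→d15:-→d16:-→d17:-→d18:-→d19:-→d20:-→d21:-→d22:-→d23:-→d24:-→d25:-→d26:-→d27:-→d28:H1  best=H1
  add 125.251.0.0/16 -> H1 at depth 16
  ? 125.251.1.173  path d0:H4→d1:-→d2:-→d3:-→d4:-→d5:-→d6:-→d7:-→d8:-→d9:-→d10:-→d11:-→d12:-→d13:-→d14:-→d15:-→d16:H1  best=H1
  del 125.251.239.176/28 (clear depth 28)
  add 151.0.0.0/11 -> H3 at depth 11
  add 106.10.61.0/24 -> H4 at depth 24
  ? 151.0.0.16  path d0:H4→d1:-→d2:-→d3:-→d4:-→d5:-→d6:-→d7:-→d8:-→d9:-→d10:-→d11:H3→d12:-  best=H3
  add 0.0.0.0/0 -> H2 at depth 0
  add 125.240.0.0/12 -> H0 at depth 12
  ? 151.15.0.11  path d0:H2→d1:-→d2:-→d3:-→d4:-→d5:-→d6:-→d7:-→d8:-→d9:-→d10:-→d11:H3→d12:-→d13:-→d14:-→d15:-→d16:H1  best=H1
  ? 253.51.211.223  path d0:H2→d1:-  best=H2

== LOOKUPS ==
["H1","H1","H3","H1","H2"]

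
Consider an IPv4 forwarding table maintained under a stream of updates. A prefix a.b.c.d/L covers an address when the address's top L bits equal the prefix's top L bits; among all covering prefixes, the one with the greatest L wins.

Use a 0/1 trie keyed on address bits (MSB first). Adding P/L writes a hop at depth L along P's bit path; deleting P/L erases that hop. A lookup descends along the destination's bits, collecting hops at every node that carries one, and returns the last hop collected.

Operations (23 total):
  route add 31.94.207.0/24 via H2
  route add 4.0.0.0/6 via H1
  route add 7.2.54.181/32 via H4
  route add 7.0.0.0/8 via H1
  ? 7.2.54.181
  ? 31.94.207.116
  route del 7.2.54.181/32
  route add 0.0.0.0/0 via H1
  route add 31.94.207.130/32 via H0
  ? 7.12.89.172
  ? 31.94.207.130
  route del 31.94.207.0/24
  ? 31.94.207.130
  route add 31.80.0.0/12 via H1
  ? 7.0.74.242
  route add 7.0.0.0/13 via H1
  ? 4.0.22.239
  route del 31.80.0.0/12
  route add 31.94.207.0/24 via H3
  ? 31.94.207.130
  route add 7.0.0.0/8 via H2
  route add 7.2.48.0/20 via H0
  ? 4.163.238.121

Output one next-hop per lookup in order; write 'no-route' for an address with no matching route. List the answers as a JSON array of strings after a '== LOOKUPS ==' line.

Process each operation:
  + 31.94.207.0/24 (H2) depth=24
  + 4.0.0.0/6 (H1) depth=6
  + 7.2.54.181/32 (H4) depth=32
  + 7.0.0.0/8 (H1) depth=8
  lookup 7.2.54.181: bits 00000111000000100011011010110101 walk d0:-→d1:-→d2:-→d3:-→d4:-→d5:-→d6:H1→d7:-→d8:H1→d9:-→d10:-→d11:-→d12:-→d13:-→d14:-→d15:-→d16:-→d17:-→d18:-→d19:-→d20:-→d21:-→d22:-→d23:-→d24:-→d25:-→d26:-→d27:-→d28:-→d29:-→d30:-→d31:-→d32:H4 -> H4
  lookup 31.94.207.116: bits 000111110101111011001111 walk d0:-→d1:-→d2:-→d3:-→d4:-→d5:-→d6:-→d7:-→d8:-→d9:-→d10:-→d11:-→d12:-→d13:-→d14:-→d15:-→d16:-→d17:-→d18:-→d19:-→d20:-→d21:-→d22:-→d23:-→d24:H2 -> H2
  del 7.2.54.181/32 (clear depth 32)
  + 0.0.0.0/0 (H1) depth=0
  + 31.94.207.130/32 (H0) depth=32
  lookup 7.12.89.172: bits 000001110000 walk d0:H1→d1:-→d2:-→d3:-→d4:-→d5:-→d6:H1→d7:-→d8:H1→d9:-→d10:-→d11:-→d12:- -> H1
  lookup 31.94.207.130: bits 00011111010111101100111110000010 walk d0:H1→d1:-→d2:-→d3:-→d4:-→d5:-→d6:-→d7:-→d8:-→d9:-→d10:-→d11:-→d12:-→d13:-→d14:-→d15:-→d16:-→d17:-→d18:-→d19:-→d20:-→d21:-→d22:-→d23:-→d24:H2→d25:-→d26:-→d27:-→d28:-→d29:-→d30:-→d31:-→d32:H0 -> H0
  del 31.94.207.0/24 (clear depth 24)
  lookup 31.94.207.130: bits 00011111010111101100111110000010 walk d0:H1→d1:-→d2:-→d3:-→d4:-→d5:-→d6:-→d7:-→d8:-→d9:-→d10:-→d11:-→d12:-→d13:-→d14:-→d15:-→d16:-→d17:-→d18:-→d19:-→d20:-→d21:-→d22:-→d23:-→d24:-→d25:-→d26:-→d27:-→d28:-→d29:-→d30:-→d31:-→d32:H0 -> H0
  + 31.80.0.0/12 (H1) depth=12
  lookup 7.0.74.242: bits 00000111000000 walk d0:H1→d1:-→d2:-→d3:-→d4:-→d5:-→d6:H1→d7:-→d8:H1→d9:-→d10:-→d11:-→d12:-→d13:-→d14:- -> H1
  + 7.0.0.0/13 (H1) depth=13
  lookup 4.0.22.239: bits 000001 walk d0:H1→d1:-→d2:-→d3:-→d4:-→d5:-→d6:H1 -> H1
  del 31.80.0.0/12 (clear depth 12)
  + 31.94.207.0/24 (H3) depth=24
  lookup 31.94.207.130: bits 00011111010111101100111110000010 walk d0:H1→d1:-→d2:-→d3:-→d4:-→d5:-→d6:-→d7:-→d8:-→d9:-→d10:-→d11:-→d12:-→d13:-→d14:-→d15:-→d16:-→d17:-→d18:-→d19:-→d20:-→d21:-→d22:-→d23:-→d24:H3→d25:-→d26:-→d27:-→d28:-→d29:-→d30:-→d31:-→d32:H0 -> H0
  + 7.0.0.0/8 (H2) depth=8
  + 7.2.48.0/20 (H0) depth=20
  lookup 4.163.238.121: bits 000001 walk d0:H1→d1:-→d2:-→d3:-→d4:-→d5:-→d6:H1 -> H1

== LOOKUPS ==
["H4","H2","H1","H0","H0","H1","H1","H0","H1"]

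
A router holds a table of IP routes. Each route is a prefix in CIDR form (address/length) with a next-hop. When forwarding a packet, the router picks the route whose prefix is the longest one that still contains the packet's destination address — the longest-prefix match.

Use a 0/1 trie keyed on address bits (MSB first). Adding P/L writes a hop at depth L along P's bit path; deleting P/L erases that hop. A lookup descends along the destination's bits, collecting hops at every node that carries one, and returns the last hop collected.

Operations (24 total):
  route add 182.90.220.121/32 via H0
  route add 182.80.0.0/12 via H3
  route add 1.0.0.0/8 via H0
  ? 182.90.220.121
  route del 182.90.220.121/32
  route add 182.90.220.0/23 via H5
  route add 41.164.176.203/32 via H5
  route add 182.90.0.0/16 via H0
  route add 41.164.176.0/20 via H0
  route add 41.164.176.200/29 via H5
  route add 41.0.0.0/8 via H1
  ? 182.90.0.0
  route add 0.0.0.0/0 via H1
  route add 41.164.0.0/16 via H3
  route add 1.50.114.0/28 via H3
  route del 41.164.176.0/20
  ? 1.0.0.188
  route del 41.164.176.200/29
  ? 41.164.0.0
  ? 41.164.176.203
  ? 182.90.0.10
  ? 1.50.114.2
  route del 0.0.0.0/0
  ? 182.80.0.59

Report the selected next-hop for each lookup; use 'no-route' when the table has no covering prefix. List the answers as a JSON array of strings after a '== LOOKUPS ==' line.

Process each operation:
  + 182.90.220.121/32 (H0) depth=32
  + 182.80.0.0/12 (H3) depth=12
  + 1.0.0.0/8 (H0) depth=8
  Q 182.90.220.121: descend 10110110010110101101110001111001 ; hops seen [H3,H0] ; pick H0
  - 182.90.220.121/32 clear@32
  + 182.90.220.0/23 (H5) depth=23
  + 41.164.176.203/32 (H5) depth=32
  + 182.90.0.0/16 (H0) depth=16
  + 41.164.176.0/20 (H0) depth=20
  + 41.164.176.200/29 (H5) depth=29
  + 41.0.0.0/8 (H1) depth=8
  Q 182.90.0.0: descend 1011011001011010 ; hops seen [H3,H0] ; pick H0
  + 0.0.0.0/0 (H1) depth=0
  + 41.164.0.0/16 (H3) depth=16
  + 1.50.114.0/28 (H3) depth=28
  - 41.164.176.0/20 clear@20
  Q 1.0.0.188: descend 0000000100 ; hops seen [H1,H0] ; pick H0
  - 41.164.176.200/29 clear@29
  Q 41.164.0.0: descend 0010100110100100 ; hops seen [H1,H1,H3] ; pick H3
  Q 41.164.176.203: descend 00101001101001001011000011001011 ; hops seen [H1,H1,H3,H5] ; pick H5
  Q 182.90.0.10: descend 1011011001011010 ; hops seen [H1,H3,H0] ; pick H0
  Q 1.50.114.2: descend 0000000100110010011100100000 ; hops seen [H1,H0,H3] ; pick H3
  - 0.0.0.0/0 clear@0
  Q 182.80.0.59: descend 101101100101 ; hops seen [H3] ; pick H3

== LOOKUPS ==
["H0","H0","H0","H3","H5","H0","H3","H3"]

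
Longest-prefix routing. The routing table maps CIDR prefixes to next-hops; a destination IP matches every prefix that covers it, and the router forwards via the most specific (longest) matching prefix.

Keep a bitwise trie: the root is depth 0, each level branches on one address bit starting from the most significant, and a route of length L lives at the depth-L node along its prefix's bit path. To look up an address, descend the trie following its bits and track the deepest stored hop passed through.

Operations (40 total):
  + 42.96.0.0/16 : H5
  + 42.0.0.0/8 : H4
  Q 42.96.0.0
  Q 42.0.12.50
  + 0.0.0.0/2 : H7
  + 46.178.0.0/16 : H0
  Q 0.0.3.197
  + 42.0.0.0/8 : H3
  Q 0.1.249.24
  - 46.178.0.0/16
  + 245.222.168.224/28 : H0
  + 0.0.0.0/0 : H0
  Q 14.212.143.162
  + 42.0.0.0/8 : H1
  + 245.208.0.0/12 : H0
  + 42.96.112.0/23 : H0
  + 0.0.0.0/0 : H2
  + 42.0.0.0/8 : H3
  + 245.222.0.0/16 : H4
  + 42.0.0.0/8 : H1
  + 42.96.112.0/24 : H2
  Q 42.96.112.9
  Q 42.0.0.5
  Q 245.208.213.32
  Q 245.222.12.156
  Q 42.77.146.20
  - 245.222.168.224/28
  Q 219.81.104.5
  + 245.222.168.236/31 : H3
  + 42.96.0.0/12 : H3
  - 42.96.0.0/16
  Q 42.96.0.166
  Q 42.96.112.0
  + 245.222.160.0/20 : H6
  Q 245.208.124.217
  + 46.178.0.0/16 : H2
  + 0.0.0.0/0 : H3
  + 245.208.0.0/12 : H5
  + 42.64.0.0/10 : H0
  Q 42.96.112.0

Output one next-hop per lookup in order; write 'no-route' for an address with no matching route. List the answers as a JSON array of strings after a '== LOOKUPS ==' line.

Trace:
  + 42.96.0.0/16 (H5) depth=16
  + 42.0.0.0/8 (H4) depth=8
  Q 42.96.0.0: descend 0010101001100000 ; hops seen [H4,H5] ; pick H5
  Q 42.0.12.50: descend 001010100 ; hops seen [H4] ; pick H4
  + 0.0.0.0/2 (H7) depth=2
  + 46.178.0.0/16 (H0) depth=16
  Q 0.0.3.197: descend 00 ; hops seen [H7] ; pick H7
  + 42.0.0.0/8 (H3) depth=8
  Q 0.1.249.24: descend 00 ; hops seen [H7] ; pick H7
  - 46.178.0.0/16 clear@16
  + 245.222.168.224/28 (H0) depth=28
  + 0.0.0.0/0 (H0) depth=0
  Q 14.212.143.162: descend 00 ; hops seen [H0,H7] ; pick H7
  + 42.0.0.0/8 (H1) depth=8
  + 245.208.0.0/12 (H0) depth=12
  + 42.96.112.0/23 (H0) depth=23
  + 0.0.0.0/0 (H2) depth=0
  + 42.0.0.0/8 (H3) depth=8
  + 245.222.0.0/16 (H4) depth=16
  + 42.0.0.0/8 (H1) depth=8
  + 42.96.112.0/24 (H2) depth=24
  Q 42.96.112.9: descend 001010100110000001110000 ; hops seen [H2,H7,H1,H5,H0,H2] ; pick H2
  Q 42.0.0.5: descend 001010100 ; hops seen [H2,H7,H1] ; pick H1
  Q 245.208.213.32: descend 111101011101 ; hops seen [H2,H0] ; pick H0
  Q 245.222.12.156: descend 1111010111011110 ; hops seen [H2,H0,H4] ; pick H4
  Q 42.77.146.20: descend 0010101001 ; hops seen [H2,H7,H1] ; pick H1
  - 245.222.168.224/28 clear@28
  Q 219.81.104.5: descend 11 ; hops seen [H2] ; pick H2
  + 245.222.168.236/31 (H3) depth=31
  + 42.96.0.0/12 (H3) depth=12
  - 42.96.0.0/16 clear@16
  Q 42.96.0.166: descend 00101010011000000 ; hops seen [H2,H7,H1,H3] ; pick H3
  Q 42.96.112.0: descend 001010100110000001110000 ; hops seen [H2,H7,H1,H3,H0,H2] ; pick H2
  + 245.222.160.0/20 (H6) depth=20
  Q 245.208.124.217: descend 111101011101 ; hops seen [H2,H0] ; pick H0
  + 46.178.0.0/16 (H2) depth=16
  + 0.0.0.0/0 (H3) depth=0
  + 245.208.0.0/12 (H5) depth=12
  + 42.64.0.0/10 (H0) depth=10
  Q 42.96.112.0: descend 001010100110000001110000 ; hops seen [H3,H7,H1,H0,H3,H0,H2] ; pick H2

== LOOKUPS ==
["H5","H4","H7","H7","H7","H2","H1","H0","H4","H1","H2","H3","H2","H0","H2"]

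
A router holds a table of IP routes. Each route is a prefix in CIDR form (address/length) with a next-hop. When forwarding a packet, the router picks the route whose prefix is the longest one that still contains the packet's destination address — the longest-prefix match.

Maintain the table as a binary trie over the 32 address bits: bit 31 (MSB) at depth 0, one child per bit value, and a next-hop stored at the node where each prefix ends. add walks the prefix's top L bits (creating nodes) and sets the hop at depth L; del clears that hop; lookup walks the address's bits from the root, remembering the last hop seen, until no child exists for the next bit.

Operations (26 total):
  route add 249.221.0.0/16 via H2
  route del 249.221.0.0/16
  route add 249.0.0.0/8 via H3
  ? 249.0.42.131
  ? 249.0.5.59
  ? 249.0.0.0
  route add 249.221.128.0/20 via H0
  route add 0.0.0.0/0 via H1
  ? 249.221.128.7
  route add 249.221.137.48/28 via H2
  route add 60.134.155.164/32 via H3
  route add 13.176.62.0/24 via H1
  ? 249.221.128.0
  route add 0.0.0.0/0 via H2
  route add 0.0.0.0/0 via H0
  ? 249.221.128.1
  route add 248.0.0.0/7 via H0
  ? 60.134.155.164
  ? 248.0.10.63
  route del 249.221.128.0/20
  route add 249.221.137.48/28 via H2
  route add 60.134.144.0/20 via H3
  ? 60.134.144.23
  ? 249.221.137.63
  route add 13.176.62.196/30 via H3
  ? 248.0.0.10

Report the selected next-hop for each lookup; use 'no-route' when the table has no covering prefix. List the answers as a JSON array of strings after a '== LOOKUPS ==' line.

Process each operation:
  + 249.221.0.0/16 (H2) depth=16
  - 249.221.0.0/16 clear@16
  + 249.0.0.0/8 (H3) depth=8
  Q 249.0.42.131: descend 11111001 ; hops seen [H3] ; pick H3
  Q 249.0.5.59: descend 11111001 ; hops seen [H3] ; pick H3
  Q 249.0.0.0: descend 11111001 ; hops seen [H3] ; pick H3
  + 249.221.128.0/20 (H0) depth=20
  + 0.0.0.0/0 (H1) depth=0
  Q 249.221.128.7: descend 11111001110111011000 ; hops seen [H1,H3,H0] ; pick H0
  + 249.221.137.48/28 (H2) depth=28
  + 60.134.155.164/32 (H3) depth=32
  + 13.176.62.0/24 (H1) depth=24
  Q 249.221.128.0: descend 11111001110111011000 ; hops seen [H1,H3,H0] ; pick H0
  + 0.0.0.0/0 (H2) depth=0
  + 0.0.0.0/0 (H0) depth=0
  Q 249.221.128.1: descend 11111001110111011000 ; hops seen [H0,H3,H0] ; pick H0
  + 248.0.0.0/7 (H0) depth=7
  Q 60.134.155.164: descend 00111100100001101001101110100100 ; hops seen [H0,H3] ; pick H3
  Q 248.0.10.63: descend 1111100 ; hops seen [H0,H0] ; pick H0
  - 249.221.128.0/20 clear@20
  + 249.221.137.48/28 (H2) depth=28
  + 60.134.144.0/20 (H3) depth=20
  Q 60.134.144.23: descend 00111100100001101001 ; hops seen [H0,H3] ; pick H3
  Q 249.221.137.63: descend 1111100111011101100010010011 ; hops seen [H0,H0,H3,H2] ; pick H2
  + 13.176.62.196/30 (H3) depth=30
  Q 248.0.0.10: descend 1111100 ; hops seen [H0,H0] ; pick H0

== LOOKUPS ==
["H3","H3","H3","H0","H0","H0","H3","H0","H3","H2","H0"]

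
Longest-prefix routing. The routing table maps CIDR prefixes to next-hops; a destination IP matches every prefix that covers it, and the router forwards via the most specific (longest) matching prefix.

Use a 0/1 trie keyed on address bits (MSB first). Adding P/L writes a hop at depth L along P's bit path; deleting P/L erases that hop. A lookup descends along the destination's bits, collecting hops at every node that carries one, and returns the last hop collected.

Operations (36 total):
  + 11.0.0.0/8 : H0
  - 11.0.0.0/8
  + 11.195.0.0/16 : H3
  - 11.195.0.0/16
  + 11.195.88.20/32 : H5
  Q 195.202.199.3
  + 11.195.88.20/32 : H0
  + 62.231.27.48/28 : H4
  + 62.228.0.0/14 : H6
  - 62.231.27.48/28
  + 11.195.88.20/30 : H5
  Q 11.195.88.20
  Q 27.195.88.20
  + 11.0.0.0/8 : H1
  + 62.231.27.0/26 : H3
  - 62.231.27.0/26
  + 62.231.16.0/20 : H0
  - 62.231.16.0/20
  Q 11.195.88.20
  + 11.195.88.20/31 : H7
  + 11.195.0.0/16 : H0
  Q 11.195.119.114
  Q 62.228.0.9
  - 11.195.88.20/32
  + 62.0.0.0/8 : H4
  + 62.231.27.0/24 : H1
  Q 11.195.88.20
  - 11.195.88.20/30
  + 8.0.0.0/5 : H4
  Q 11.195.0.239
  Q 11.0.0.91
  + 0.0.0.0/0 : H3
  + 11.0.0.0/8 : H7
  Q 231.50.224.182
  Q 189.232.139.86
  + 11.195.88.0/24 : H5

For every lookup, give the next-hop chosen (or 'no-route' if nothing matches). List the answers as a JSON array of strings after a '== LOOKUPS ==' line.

Trace:
  add 11.0.0.0/8 -> H0 at depth 8
  del 11.0.0.0/8 (clear depth 8)
  add 11.195.0.0/16 -> H3 at depth 16
  del 11.195.0.0/16 (clear depth 16)
  add 11.195.88.20/32 -> H5 at depth 32
  Q 195.202.199.3: descend ε ; hops seen [∅] ; pick no-route
  add 11.195.88.20/32 -> H0 at depth 32
  add 62.231.27.48/28 -> H4 at depth 28
  add 62.228.0.0/14 -> H6 at depth 14
  del 62.231.27.48/28 (clear depth 28)
  add 11.195.88.20/30 -> H5 at depth 30
  Q 11.195.88.20: descend 00001011110000110101100000010100 ; hops seen [H5,H0] ; pick H0
  Q 27.195.88.20: descend 000 ; hops seen [∅] ; pick no-route
  add 11.0.0.0/8 -> H1 at depth 8
  add 62.231.27.0/26 -> H3 at depth 26
  del 62.231.27.0/26 (clear depth 26)
  add 62.231.16.0/20 -> H0 at depth 20
  del 62.231.16.0/20 (clear depth 20)
  Q 11.195.88.20: descend 00001011110000110101100000010100 ; hops seen [H1,H5,H0] ; pick H0
  add 11.195.88.20/31 -> H7 at depth 31
  add 11.195.0.0/16 -> H0 at depth 16
  Q 11.195.119.114: descend 000010111100001101 ; hops seen [H1,H0] ; pick H0
  Q 62.228.0.9: descend 00111110111001 ; hops seen [H6] ; pick H6
  del 11.195.88.20/32 (clear depth 32)
  add 62.0.0.0/8 -> H4 at depth 8
  add 62.231.27.0/24 -> H1 at depth 24
  Q 11.195.88.20: descend 00001011110000110101100000010100 ; hops seen [H1,H0,H5,H7] ; pick H7
  del 11.195.88.20/30 (clear depth 30)
  add 8.0.0.0/5 -> H4 at depth 5
  Q 11.195.0.239: descend 00001011110000110 ; hops seen [H4,H1,H0] ; pick H0
  Q 11.0.0.91: descend 00001011 ; hops seen [H4,H1] ; pick H1
  add 0.0.0.0/0 -> H3 at depth 0
  add 11.0.0.0/8 -> H7 at depth 8
  Q 231.50.224.182: descend ε ; hops seen [H3] ; pick H3
  Q 189.232.139.86: descend ε ; hops seen [H3] ; pick H3
  add 11.195.88.0/24 -> H5 at depth 24

== LOOKUPS ==
["no-route","H0","no-route","H0","H0","H6","H7","H0","H1","H3","H3"]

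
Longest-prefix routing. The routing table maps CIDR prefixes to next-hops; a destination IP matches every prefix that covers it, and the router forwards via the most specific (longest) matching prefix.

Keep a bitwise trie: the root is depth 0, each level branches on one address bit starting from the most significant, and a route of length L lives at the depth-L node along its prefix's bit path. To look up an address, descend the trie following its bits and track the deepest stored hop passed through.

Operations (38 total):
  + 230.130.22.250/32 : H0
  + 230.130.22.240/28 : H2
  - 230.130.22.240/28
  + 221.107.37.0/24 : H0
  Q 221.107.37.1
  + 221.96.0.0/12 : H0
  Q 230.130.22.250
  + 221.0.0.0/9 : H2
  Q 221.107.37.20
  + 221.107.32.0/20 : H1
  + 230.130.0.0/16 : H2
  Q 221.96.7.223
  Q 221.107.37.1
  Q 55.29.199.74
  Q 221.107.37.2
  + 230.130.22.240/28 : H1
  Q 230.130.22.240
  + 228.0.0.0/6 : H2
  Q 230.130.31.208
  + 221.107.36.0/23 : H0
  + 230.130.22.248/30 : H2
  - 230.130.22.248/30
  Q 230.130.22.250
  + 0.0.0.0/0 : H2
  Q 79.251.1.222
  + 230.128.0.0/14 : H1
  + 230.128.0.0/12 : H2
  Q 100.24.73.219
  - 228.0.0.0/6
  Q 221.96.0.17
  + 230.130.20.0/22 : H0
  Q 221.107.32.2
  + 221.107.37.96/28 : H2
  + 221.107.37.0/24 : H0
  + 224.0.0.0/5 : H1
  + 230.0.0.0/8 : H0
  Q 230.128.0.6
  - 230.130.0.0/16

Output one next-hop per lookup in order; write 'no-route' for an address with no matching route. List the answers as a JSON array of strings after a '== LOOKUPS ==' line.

Process each operation:
  + 230.130.22.250/32 (H0) depth=32
  + 230.130.22.240/28 (H2) depth=28
  del 230.130.22.240/28 (clear depth 28)
  + 221.107.37.0/24 (H0) depth=24
  lookup 221.107.37.1: bits 110111010110101100100101 walk d0:-→d1:-→d2:-→d3:-→d4:-→d5:-→d6:-→d7:-→d8:-→d9:-→d10:-→d11:-→d12:-→d13:-→d14:-→d15:-→d16:-→d17:-→d18:-→d19:-→d20:-→d21:-→d22:-→d23:-→d24:H0 -> H0
  + 221.96.0.0/12 (H0) depth=12
  lookup 230.130.22.250: bits 11100110100000100001011011111010 walk d0:-→d1:-→d2:-→d3:-→d4:-→d5:-→d6:-→d7:-→d8:-→d9:-→d10:-→d11:-→d12:-→d13:-→d14:-→d15:-→d16:-→d17:-→d18:-→d19:-→d20:-→d21:-→d22:-→d23:-→d24:-→d25:-→d26:-→d27:-→d28:-→d29:-→d30:-→d31:-→d32:H0 -> H0
  + 221.0.0.0/9 (H2) depth=9
  lookup 221.107.37.20: bits 110111010110101100100101 walk d0:-→d1:-→d2:-→d3:-→d4:-→d5:-→d6:-→d7:-→d8:-→d9:H2→d10:-→d11:-→d12:H0→d13:-→d14:-→d15:-→d16:-→d17:-→d18:-→d19:-→d20:-→d21:-→d22:-→d23:-→d24:H0 -> H0
  + 221.107.32.0/20 (H1) depth=20
  + 230.130.0.0/16 (H2) depth=16
  lookup 221.96.7.223: bits 110111010110 walk d0:-→d1:-→d2:-→d3:-→d4:-→d5:-→d6:-→d7:-→d8:-→d9:H2→d10:-→d11:-→d12:H0 -> H0
  lookup 221.107.37.1: bits 110111010110101100100101 walk d0:-→d1:-→d2:-→d3:-→d4:-→d5:-→d6:-→d7:-→d8:-→d9:H2→d10:-→d11:-→d12:H0→d13:-→d14:-→d15:-→d16:-→d17:-→d18:-→d19:-→d20:H1→d21:-→d22:-→d23:-→d24:H0 -> H0
  lookup 55.29.199.74: bits ε walk d0:- -> no-route
  lookup 221.107.37.2: bits 110111010110101100100101 walk d0:-→d1:-→d2:-→d3:-→d4:-→d5:-→d6:-→d7:-→d8:-→d9:H2→d10:-→d11:-→d12:H0→d13:-→d14:-→d15:-→d16:-→d17:-→d18:-→d19:-→d20:H1→d21:-→d22:-→d23:-→d24:H0 -> H0
  + 230.130.22.240/28 (H1) depth=28
  lookup 230.130.22.240: bits 1110011010000010000101101111 walk d0:-→d1:-→d2:-→d3:-→d4:-→d5:-→d6:-→d7:-→d8:-→d9:-→d10:-→d11:-→d12:-→d13:-→d14:-→d15:-→d16:H2→d17:-→d18:-→d19:-→d20:-→d21:-→d22:-→d23:-→d24:-→d25:-→d26:-→d27:-→d28:H1 -> H1
  + 228.0.0.0/6 (H2) depth=6
  lookup 230.130.31.208: bits 11100110100000100001 walk d0:-→d1:-→d2:-→d3:-→d4:-→d5:-→d6:H2→d7:-→d8:-→d9:-→d10:-→d11:-→d12:-→d13:-→d14:-→d15:-→d16:H2→d17:-→d18:-→d19:-→d20:- -> H2
  + 221.107.36.0/23 (H0) depth=23
  + 230.130.22.248/30 (H2) depth=30
  del 230.130.22.248/30 (clear depth 30)
  lookup 230.130.22.250: bits 11100110100000100001011011111010 walk d0:-→d1:-→d2:-→d3:-→d4:-→d5:-→d6:H2→d7:-→d8:-→d9:-→d10:-→d11:-→d12:-→d13:-→d14:-→d15:-→d16:H2→d17:-→d18:-→d19:-→d20:-→d21:-→d22:-→d23:-→d24:-→d25:-→d26:-→d27:-→d28:H1→d29:-→d30:-→d31:-→d32:H0 -> H0
  + 0.0.0.0/0 (H2) depth=0
  lookup 79.251.1.222: bits ε walk d0:H2 -> H2
  + 230.128.0.0/14 (H1) depth=14
  + 230.128.0.0/12 (H2) depth=12
  lookup 100.24.73.219: bits ε walk d0:H2 -> H2
  del 228.0.0.0/6 (clear depth 6)
  lookup 221.96.0.17: bits 110111010110 walk d0:H2→d1:-→d2:-→d3:-→d4:-→d5:-→d6:-→d7:-→d8:-→d9:H2→d10:-→d11:-→d12:H0 -> H0
  + 230.130.20.0/22 (H0) depth=22
  lookup 221.107.32.2: bits 110111010110101100100 walk d0:H2→d1:-→d2:-→d3:-→d4:-→d5:-→d6:-→d7:-→d8:-→d9:H2→d10:-→d11:-→d12:H0→d13:-→d14:-→d15:-→d16:-→d17:-→d18:-→d19:-→d20:H1→d21:- -> H1
  + 221.107.37.96/28 (H2) depth=28
  + 221.107.37.0/24 (H0) depth=24
  + 224.0.0.0/5 (H1) depth=5
  + 230.0.0.0/8 (H0) depth=8
  lookup 230.128.0.6: bits 11100110100000 walk d0:H2→d1:-→d2:-→d3:-→d4:-→d5:H1→d6:-→d7:-→d8:H0→d9:-→d10:-→d11:-→d12:H2→d13:-→d14:H1 -> H1
  del 230.130.0.0/16 (clear depth 16)

== LOOKUPS ==
["H0","H0","H0","H0","H0","no-route","H0","H1","H2","H0","H2","H2","H0","H1","H1"]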